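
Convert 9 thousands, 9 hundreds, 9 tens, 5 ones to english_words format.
Convert 9 thousands, 9 hundreds, 9 tens, 5 ones (place-value notation) → 9×1000 + 9×100 + 9×10 + 5 = 9995 (decimal)
Convert 9995 (decimal) → 9995 = 9×1000 + 9×100 + 95 → nine thousand nine hundred ninety-five (English words)
nine thousand nine hundred ninety-five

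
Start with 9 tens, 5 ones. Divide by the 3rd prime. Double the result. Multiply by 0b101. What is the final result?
Convert 9 tens, 5 ones (place-value notation) → 9×10 + 5 = 95 (decimal)
Start: 95
Convert the 3rd prime (prime index) → 5 (decimal)
95 ÷ 5 = 19
19 × 2 = 38
Convert 0b101 (binary) → 4 + 1 = 5 (decimal)
38 × 5 = 190
190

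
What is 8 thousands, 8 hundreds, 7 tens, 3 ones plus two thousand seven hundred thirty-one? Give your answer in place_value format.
Convert 8 thousands, 8 hundreds, 7 tens, 3 ones (place-value notation) → 8×1000 + 8×100 + 7×10 + 3 = 8873 (decimal)
Convert two thousand seven hundred thirty-one (English words) → 2×1000 + 7×100 + 31 = 2731 (decimal)
Compute 8873 + 2731 = 11604
Convert 11604 (decimal) → 11604 = 11×1000 + 6×100 + 4 → 11 thousands, 6 hundreds, 4 ones (place-value notation)
11 thousands, 6 hundreds, 4 ones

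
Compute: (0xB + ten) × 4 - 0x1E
Convert 0xB (hexadecimal) → 11 (decimal)
Convert ten (English words) → 10 (decimal)
Convert 0x1E (hexadecimal) → 1×16 + 14 = 30 (decimal)
Expression in decimal: (11 + 10) × 4 - 30
Parentheses first: 11 + 10 = 21
Multiply: 21 × 4 = 84
Subtract: 84 - 30 = 54
54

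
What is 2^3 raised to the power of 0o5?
Convert 2^3 (power) → 8 (decimal)
Convert 0o5 (octal) → 5 (decimal)
Compute 8 ^ 5 = 32768
32768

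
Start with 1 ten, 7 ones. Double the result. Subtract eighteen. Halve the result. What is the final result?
Convert 1 ten, 7 ones (place-value notation) → 1×10 + 7 = 17 (decimal)
Start: 17
17 × 2 = 34
Convert eighteen (English words) → 18 (decimal)
34 - 18 = 16
16 ÷ 2 = 8
8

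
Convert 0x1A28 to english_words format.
Convert 0x1A28 (hexadecimal) → 1×4096 + 10×256 + 2×16 + 8 = 6696 (decimal)
Convert 6696 (decimal) → 6696 = 6×1000 + 6×100 + 96 → six thousand six hundred ninety-six (English words)
six thousand six hundred ninety-six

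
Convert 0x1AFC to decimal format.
Convert 0x1AFC (hexadecimal) → 1×4096 + 10×256 + 15×16 + 12 = 6908 (decimal)
6908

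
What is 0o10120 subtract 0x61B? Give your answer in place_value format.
Convert 0o10120 (octal) → 1×4096 + 1×64 + 2×8 = 4176 (decimal)
Convert 0x61B (hexadecimal) → 6×256 + 1×16 + 11 = 1563 (decimal)
Compute 4176 - 1563 = 2613
Convert 2613 (decimal) → 2613 = 2×1000 + 6×100 + 1×10 + 3 → 2 thousands, 6 hundreds, 1 ten, 3 ones (place-value notation)
2 thousands, 6 hundreds, 1 ten, 3 ones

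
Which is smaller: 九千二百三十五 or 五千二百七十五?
Convert 九千二百三十五 (Chinese numeral) → 9×1000 + 2×100 + 3×10 + 5 = 9235 (decimal)
Convert 五千二百七十五 (Chinese numeral) → 5×1000 + 2×100 + 7×10 + 5 = 5275 (decimal)
Compare 9235 vs 5275: smaller = 5275
5275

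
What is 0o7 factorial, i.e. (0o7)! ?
Convert 0o7 (octal) → 7 (decimal)
Compute 7! = 5040
5040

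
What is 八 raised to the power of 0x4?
Convert 八 (Chinese numeral) → 8 (decimal)
Convert 0x4 (hexadecimal) → 4 (decimal)
Compute 8 ^ 4 = 4096
4096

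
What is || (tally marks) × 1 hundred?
Convert || (tally marks) → 2 (decimal)
Convert 1 hundred (place-value notation) → 1×100 = 100 (decimal)
Compute 2 × 100 = 200
200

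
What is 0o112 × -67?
Convert 0o112 (octal) → 1×64 + 1×8 + 2 = 74 (decimal)
Compute 74 × -67 = -4958
-4958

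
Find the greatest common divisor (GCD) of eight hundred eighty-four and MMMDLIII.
Convert eight hundred eighty-four (English words) → 8×100 + 84 = 884 (decimal)
Convert MMMDLIII (Roman numeral) → 1000 + 1000 + 1000 + 500 + 50 + 1 + 1 + 1 = 3553 (decimal)
Compute gcd(884, 3553) = 17
17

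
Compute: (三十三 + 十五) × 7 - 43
Convert 三十三 (Chinese numeral) → 3×10 + 3 = 33 (decimal)
Convert 十五 (Chinese numeral) → 1×10 + 5 = 15 (decimal)
Expression in decimal: (33 + 15) × 7 - 43
Parentheses first: 33 + 15 = 48
Multiply: 48 × 7 = 336
Subtract: 336 - 43 = 293
293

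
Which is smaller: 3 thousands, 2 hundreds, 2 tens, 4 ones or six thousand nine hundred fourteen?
Convert 3 thousands, 2 hundreds, 2 tens, 4 ones (place-value notation) → 3×1000 + 2×100 + 2×10 + 4 = 3224 (decimal)
Convert six thousand nine hundred fourteen (English words) → 6×1000 + 9×100 + 14 = 6914 (decimal)
Compare 3224 vs 6914: smaller = 3224
3224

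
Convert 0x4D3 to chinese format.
Convert 0x4D3 (hexadecimal) → 4×256 + 13×16 + 3 = 1235 (decimal)
Convert 1235 (decimal) → 1235 = 1×1000 + 2×100 + 3×10 + 5 → 一千二百三十五 (Chinese numeral)
一千二百三十五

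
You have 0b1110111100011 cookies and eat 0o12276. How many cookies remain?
Convert 0b1110111100011 (binary) → 4096 + 2048 + 1024 + 256 + 128 + 64 + 32 + 2 + 1 = 7651 (decimal)
Convert 0o12276 (octal) → 1×4096 + 2×512 + 2×64 + 7×8 + 6 = 5310 (decimal)
Compute 7651 - 5310 = 2341
2341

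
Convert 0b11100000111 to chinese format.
Convert 0b11100000111 (binary) → 1024 + 512 + 256 + 4 + 2 + 1 = 1799 (decimal)
Convert 1799 (decimal) → 1799 = 1×1000 + 7×100 + 9×10 + 9 → 一千七百九十九 (Chinese numeral)
一千七百九十九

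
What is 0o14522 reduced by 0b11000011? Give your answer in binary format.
Convert 0o14522 (octal) → 1×4096 + 4×512 + 5×64 + 2×8 + 2 = 6482 (decimal)
Convert 0b11000011 (binary) → 128 + 64 + 2 + 1 = 195 (decimal)
Compute 6482 - 195 = 6287
Convert 6287 (decimal) → 6287 = 4096 + 2048 + 128 + 8 + 4 + 2 + 1 → 0b1100010001111 (binary)
0b1100010001111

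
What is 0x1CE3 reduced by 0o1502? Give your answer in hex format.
Convert 0x1CE3 (hexadecimal) → 1×4096 + 12×256 + 14×16 + 3 = 7395 (decimal)
Convert 0o1502 (octal) → 1×512 + 5×64 + 2 = 834 (decimal)
Compute 7395 - 834 = 6561
Convert 6561 (decimal) → 6561 = 1×4096 + 9×256 + 10×16 + 1 → 0x19A1 (hexadecimal)
0x19A1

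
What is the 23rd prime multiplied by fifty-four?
Convert the 23rd prime (prime index) → 83 (decimal)
Convert fifty-four (English words) → 54 (decimal)
Compute 83 × 54 = 4482
4482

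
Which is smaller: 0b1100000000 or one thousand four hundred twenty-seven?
Convert 0b1100000000 (binary) → 512 + 256 = 768 (decimal)
Convert one thousand four hundred twenty-seven (English words) → 1×1000 + 4×100 + 27 = 1427 (decimal)
Compare 768 vs 1427: smaller = 768
768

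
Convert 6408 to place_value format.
Convert 6408 (decimal) → 6408 = 6×1000 + 4×100 + 8 → 6 thousands, 4 hundreds, 8 ones (place-value notation)
6 thousands, 4 hundreds, 8 ones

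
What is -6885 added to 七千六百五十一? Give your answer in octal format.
Convert 七千六百五十一 (Chinese numeral) → 7×1000 + 6×100 + 5×10 + 1 = 7651 (decimal)
Compute -6885 + 7651 = 766
Convert 766 (decimal) → 766 = 1×512 + 3×64 + 7×8 + 6 → 0o1376 (octal)
0o1376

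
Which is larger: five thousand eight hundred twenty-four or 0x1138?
Convert five thousand eight hundred twenty-four (English words) → 5×1000 + 8×100 + 24 = 5824 (decimal)
Convert 0x1138 (hexadecimal) → 1×4096 + 1×256 + 3×16 + 8 = 4408 (decimal)
Compare 5824 vs 4408: larger = 5824
5824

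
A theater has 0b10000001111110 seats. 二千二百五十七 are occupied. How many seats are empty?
Convert 0b10000001111110 (binary) → 8192 + 64 + 32 + 16 + 8 + 4 + 2 = 8318 (decimal)
Convert 二千二百五十七 (Chinese numeral) → 2×1000 + 2×100 + 5×10 + 7 = 2257 (decimal)
Compute 8318 - 2257 = 6061
6061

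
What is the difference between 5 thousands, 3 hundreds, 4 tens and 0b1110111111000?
Convert 5 thousands, 3 hundreds, 4 tens (place-value notation) → 5×1000 + 3×100 + 4×10 = 5340 (decimal)
Convert 0b1110111111000 (binary) → 4096 + 2048 + 1024 + 256 + 128 + 64 + 32 + 16 + 8 = 7672 (decimal)
Difference: |5340 - 7672| = 2332
2332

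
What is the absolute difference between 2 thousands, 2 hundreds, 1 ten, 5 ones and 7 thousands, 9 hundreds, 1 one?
Convert 2 thousands, 2 hundreds, 1 ten, 5 ones (place-value notation) → 2×1000 + 2×100 + 1×10 + 5 = 2215 (decimal)
Convert 7 thousands, 9 hundreds, 1 one (place-value notation) → 7×1000 + 9×100 + 1 = 7901 (decimal)
Compute |2215 - 7901| = 5686
5686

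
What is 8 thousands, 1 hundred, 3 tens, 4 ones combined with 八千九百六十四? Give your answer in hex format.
Convert 8 thousands, 1 hundred, 3 tens, 4 ones (place-value notation) → 8×1000 + 1×100 + 3×10 + 4 = 8134 (decimal)
Convert 八千九百六十四 (Chinese numeral) → 8×1000 + 9×100 + 6×10 + 4 = 8964 (decimal)
Compute 8134 + 8964 = 17098
Convert 17098 (decimal) → 17098 = 4×4096 + 2×256 + 12×16 + 10 → 0x42CA (hexadecimal)
0x42CA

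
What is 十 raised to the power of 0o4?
Convert 十 (Chinese numeral) → 1×10 = 10 (decimal)
Convert 0o4 (octal) → 4 (decimal)
Compute 10 ^ 4 = 10000
10000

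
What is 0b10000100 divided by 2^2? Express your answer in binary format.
Convert 0b10000100 (binary) → 128 + 4 = 132 (decimal)
Convert 2^2 (power) → 4 (decimal)
Compute 132 ÷ 4 = 33
Convert 33 (decimal) → 33 = 32 + 1 → 0b100001 (binary)
0b100001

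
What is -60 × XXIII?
Convert XXIII (Roman numeral) → 10 + 10 + 1 + 1 + 1 = 23 (decimal)
Compute -60 × 23 = -1380
-1380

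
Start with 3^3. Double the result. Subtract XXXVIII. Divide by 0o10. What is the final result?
Convert 3^3 (power) → 27 (decimal)
Start: 27
27 × 2 = 54
Convert XXXVIII (Roman numeral) → 10 + 10 + 10 + 5 + 1 + 1 + 1 = 38 (decimal)
54 - 38 = 16
Convert 0o10 (octal) → 1×8 = 8 (decimal)
16 ÷ 8 = 2
2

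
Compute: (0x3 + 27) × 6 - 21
Convert 0x3 (hexadecimal) → 3 (decimal)
Expression in decimal: (3 + 27) × 6 - 21
Parentheses first: 3 + 27 = 30
Multiply: 30 × 6 = 180
Subtract: 180 - 21 = 159
159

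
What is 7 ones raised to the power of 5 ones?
Convert 7 ones (place-value notation) → 7 (decimal)
Convert 5 ones (place-value notation) → 5 (decimal)
Compute 7 ^ 5 = 16807
16807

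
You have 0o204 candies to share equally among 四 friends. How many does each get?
Convert 0o204 (octal) → 2×64 + 4 = 132 (decimal)
Convert 四 (Chinese numeral) → 4 (decimal)
Compute 132 ÷ 4 = 33
33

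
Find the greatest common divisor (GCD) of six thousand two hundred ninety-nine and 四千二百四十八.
Convert six thousand two hundred ninety-nine (English words) → 6×1000 + 2×100 + 99 = 6299 (decimal)
Convert 四千二百四十八 (Chinese numeral) → 4×1000 + 2×100 + 4×10 + 8 = 4248 (decimal)
Compute gcd(6299, 4248) = 1
1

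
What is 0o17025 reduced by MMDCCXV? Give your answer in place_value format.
Convert 0o17025 (octal) → 1×4096 + 7×512 + 2×8 + 5 = 7701 (decimal)
Convert MMDCCXV (Roman numeral) → 1000 + 1000 + 500 + 100 + 100 + 10 + 5 = 2715 (decimal)
Compute 7701 - 2715 = 4986
Convert 4986 (decimal) → 4986 = 4×1000 + 9×100 + 8×10 + 6 → 4 thousands, 9 hundreds, 8 tens, 6 ones (place-value notation)
4 thousands, 9 hundreds, 8 tens, 6 ones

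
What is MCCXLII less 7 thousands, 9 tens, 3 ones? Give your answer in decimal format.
Convert MCCXLII (Roman numeral) → 1000 + 100 + 100 + 40 + 1 + 1 = 1242 (decimal)
Convert 7 thousands, 9 tens, 3 ones (place-value notation) → 7×1000 + 9×10 + 3 = 7093 (decimal)
Compute 1242 - 7093 = -5851
-5851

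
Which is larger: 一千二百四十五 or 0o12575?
Convert 一千二百四十五 (Chinese numeral) → 1×1000 + 2×100 + 4×10 + 5 = 1245 (decimal)
Convert 0o12575 (octal) → 1×4096 + 2×512 + 5×64 + 7×8 + 5 = 5501 (decimal)
Compare 1245 vs 5501: larger = 5501
5501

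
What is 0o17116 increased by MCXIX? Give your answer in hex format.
Convert 0o17116 (octal) → 1×4096 + 7×512 + 1×64 + 1×8 + 6 = 7758 (decimal)
Convert MCXIX (Roman numeral) → 1000 + 100 + 10 + 9 = 1119 (decimal)
Compute 7758 + 1119 = 8877
Convert 8877 (decimal) → 8877 = 2×4096 + 2×256 + 10×16 + 13 → 0x22AD (hexadecimal)
0x22AD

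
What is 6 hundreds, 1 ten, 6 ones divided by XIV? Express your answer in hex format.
Convert 6 hundreds, 1 ten, 6 ones (place-value notation) → 6×100 + 1×10 + 6 = 616 (decimal)
Convert XIV (Roman numeral) → 10 + 4 = 14 (decimal)
Compute 616 ÷ 14 = 44
Convert 44 (decimal) → 44 = 2×16 + 12 → 0x2C (hexadecimal)
0x2C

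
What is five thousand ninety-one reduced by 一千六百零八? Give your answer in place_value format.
Convert five thousand ninety-one (English words) → 5×1000 + 91 = 5091 (decimal)
Convert 一千六百零八 (Chinese numeral) → 1×1000 + 6×100 + 8 = 1608 (decimal)
Compute 5091 - 1608 = 3483
Convert 3483 (decimal) → 3483 = 3×1000 + 4×100 + 8×10 + 3 → 3 thousands, 4 hundreds, 8 tens, 3 ones (place-value notation)
3 thousands, 4 hundreds, 8 tens, 3 ones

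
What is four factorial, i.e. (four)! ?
Convert four (English words) → 4 (decimal)
Compute 4! = 24
24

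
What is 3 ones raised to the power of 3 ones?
Convert 3 ones (place-value notation) → 3 (decimal)
Convert 3 ones (place-value notation) → 3 (decimal)
Compute 3 ^ 3 = 27
27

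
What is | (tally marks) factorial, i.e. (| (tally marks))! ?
Convert | (tally marks) → 1 (decimal)
Compute 1! = 1
1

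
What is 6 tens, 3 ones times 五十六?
Convert 6 tens, 3 ones (place-value notation) → 6×10 + 3 = 63 (decimal)
Convert 五十六 (Chinese numeral) → 5×10 + 6 = 56 (decimal)
Compute 63 × 56 = 3528
3528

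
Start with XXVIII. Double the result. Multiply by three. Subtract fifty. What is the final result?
Convert XXVIII (Roman numeral) → 10 + 10 + 5 + 1 + 1 + 1 = 28 (decimal)
Start: 28
28 × 2 = 56
Convert three (English words) → 3 (decimal)
56 × 3 = 168
Convert fifty (English words) → 50 (decimal)
168 - 50 = 118
118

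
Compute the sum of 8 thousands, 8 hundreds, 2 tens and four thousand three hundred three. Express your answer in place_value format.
Convert 8 thousands, 8 hundreds, 2 tens (place-value notation) → 8×1000 + 8×100 + 2×10 = 8820 (decimal)
Convert four thousand three hundred three (English words) → 4×1000 + 3×100 + 3 = 4303 (decimal)
Compute 8820 + 4303 = 13123
Convert 13123 (decimal) → 13123 = 13×1000 + 1×100 + 2×10 + 3 → 13 thousands, 1 hundred, 2 tens, 3 ones (place-value notation)
13 thousands, 1 hundred, 2 tens, 3 ones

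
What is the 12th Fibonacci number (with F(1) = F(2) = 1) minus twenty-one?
The 12th Fibonacci number (with F(1) = F(2) = 1): 1, 1, 2, 3, 5, 8, 13, 21, 34, 55, 89, 144 → 144
Convert twenty-one (English words) → 21 (decimal)
Compute 144 - 21 = 123
123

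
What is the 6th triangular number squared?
The 6th triangular number = 6×7/2 = 21
Compute 21² = 21 × 21 = 441
441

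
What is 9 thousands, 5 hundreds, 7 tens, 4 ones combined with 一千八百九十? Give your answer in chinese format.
Convert 9 thousands, 5 hundreds, 7 tens, 4 ones (place-value notation) → 9×1000 + 5×100 + 7×10 + 4 = 9574 (decimal)
Convert 一千八百九十 (Chinese numeral) → 1×1000 + 8×100 + 9×10 = 1890 (decimal)
Compute 9574 + 1890 = 11464
Convert 11464 (decimal) → 11464 = 1×10000 + 1×1000 + 4×100 + 6×10 + 4 → 一万一千四百六十四 (Chinese numeral)
一万一千四百六十四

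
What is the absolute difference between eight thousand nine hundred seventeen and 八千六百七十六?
Convert eight thousand nine hundred seventeen (English words) → 8×1000 + 9×100 + 17 = 8917 (decimal)
Convert 八千六百七十六 (Chinese numeral) → 8×1000 + 6×100 + 7×10 + 6 = 8676 (decimal)
Compute |8917 - 8676| = 241
241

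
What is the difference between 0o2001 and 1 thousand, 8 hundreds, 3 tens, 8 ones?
Convert 0o2001 (octal) → 2×512 + 1 = 1025 (decimal)
Convert 1 thousand, 8 hundreds, 3 tens, 8 ones (place-value notation) → 1×1000 + 8×100 + 3×10 + 8 = 1838 (decimal)
Difference: |1025 - 1838| = 813
813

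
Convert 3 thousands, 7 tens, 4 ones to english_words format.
Convert 3 thousands, 7 tens, 4 ones (place-value notation) → 3×1000 + 7×10 + 4 = 3074 (decimal)
Convert 3074 (decimal) → 3074 = 3×1000 + 74 → three thousand seventy-four (English words)
three thousand seventy-four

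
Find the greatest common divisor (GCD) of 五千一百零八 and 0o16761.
Convert 五千一百零八 (Chinese numeral) → 5×1000 + 1×100 + 8 = 5108 (decimal)
Convert 0o16761 (octal) → 1×4096 + 6×512 + 7×64 + 6×8 + 1 = 7665 (decimal)
Compute gcd(5108, 7665) = 1
1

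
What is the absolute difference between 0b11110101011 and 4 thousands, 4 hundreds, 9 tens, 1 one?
Convert 0b11110101011 (binary) → 1024 + 512 + 256 + 128 + 32 + 8 + 2 + 1 = 1963 (decimal)
Convert 4 thousands, 4 hundreds, 9 tens, 1 one (place-value notation) → 4×1000 + 4×100 + 9×10 + 1 = 4491 (decimal)
Compute |1963 - 4491| = 2528
2528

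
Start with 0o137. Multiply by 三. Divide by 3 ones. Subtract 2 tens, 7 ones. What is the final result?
Convert 0o137 (octal) → 1×64 + 3×8 + 7 = 95 (decimal)
Start: 95
Convert 三 (Chinese numeral) → 3 (decimal)
95 × 3 = 285
Convert 3 ones (place-value notation) → 3 (decimal)
285 ÷ 3 = 95
Convert 2 tens, 7 ones (place-value notation) → 2×10 + 7 = 27 (decimal)
95 - 27 = 68
68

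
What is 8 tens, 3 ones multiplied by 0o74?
Convert 8 tens, 3 ones (place-value notation) → 8×10 + 3 = 83 (decimal)
Convert 0o74 (octal) → 7×8 + 4 = 60 (decimal)
Compute 83 × 60 = 4980
4980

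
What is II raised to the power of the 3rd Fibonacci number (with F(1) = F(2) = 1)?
Convert II (Roman numeral) → 1 + 1 = 2 (decimal)
Convert the 3rd Fibonacci number (with F(1) = F(2) = 1) (Fibonacci index) → 1, 1, 2 → 2 (decimal)
Compute 2 ^ 2 = 4
4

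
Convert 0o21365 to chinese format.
Convert 0o21365 (octal) → 2×4096 + 1×512 + 3×64 + 6×8 + 5 = 8949 (decimal)
Convert 8949 (decimal) → 8949 = 8×1000 + 9×100 + 4×10 + 9 → 八千九百四十九 (Chinese numeral)
八千九百四十九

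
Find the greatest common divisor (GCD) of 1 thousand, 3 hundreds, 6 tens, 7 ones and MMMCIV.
Convert 1 thousand, 3 hundreds, 6 tens, 7 ones (place-value notation) → 1×1000 + 3×100 + 6×10 + 7 = 1367 (decimal)
Convert MMMCIV (Roman numeral) → 1000 + 1000 + 1000 + 100 + 4 = 3104 (decimal)
Compute gcd(1367, 3104) = 1
1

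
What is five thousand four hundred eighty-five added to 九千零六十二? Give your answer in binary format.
Convert five thousand four hundred eighty-five (English words) → 5×1000 + 4×100 + 85 = 5485 (decimal)
Convert 九千零六十二 (Chinese numeral) → 9×1000 + 6×10 + 2 = 9062 (decimal)
Compute 5485 + 9062 = 14547
Convert 14547 (decimal) → 14547 = 8192 + 4096 + 2048 + 128 + 64 + 16 + 2 + 1 → 0b11100011010011 (binary)
0b11100011010011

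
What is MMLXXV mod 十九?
Convert MMLXXV (Roman numeral) → 1000 + 1000 + 50 + 10 + 10 + 5 = 2075 (decimal)
Convert 十九 (Chinese numeral) → 1×10 + 9 = 19 (decimal)
Compute 2075 mod 19 = 4
4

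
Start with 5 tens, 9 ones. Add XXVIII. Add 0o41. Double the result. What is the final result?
Convert 5 tens, 9 ones (place-value notation) → 5×10 + 9 = 59 (decimal)
Start: 59
Convert XXVIII (Roman numeral) → 10 + 10 + 5 + 1 + 1 + 1 = 28 (decimal)
59 + 28 = 87
Convert 0o41 (octal) → 4×8 + 1 = 33 (decimal)
87 + 33 = 120
120 × 2 = 240
240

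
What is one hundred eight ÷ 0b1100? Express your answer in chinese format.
Convert one hundred eight (English words) → 1×100 + 8 = 108 (decimal)
Convert 0b1100 (binary) → 8 + 4 = 12 (decimal)
Compute 108 ÷ 12 = 9
Convert 9 (decimal) → 九 (Chinese numeral)
九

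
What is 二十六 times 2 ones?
Convert 二十六 (Chinese numeral) → 2×10 + 6 = 26 (decimal)
Convert 2 ones (place-value notation) → 2 (decimal)
Compute 26 × 2 = 52
52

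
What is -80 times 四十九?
Convert 四十九 (Chinese numeral) → 4×10 + 9 = 49 (decimal)
Compute -80 × 49 = -3920
-3920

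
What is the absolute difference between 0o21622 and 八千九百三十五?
Convert 0o21622 (octal) → 2×4096 + 1×512 + 6×64 + 2×8 + 2 = 9106 (decimal)
Convert 八千九百三十五 (Chinese numeral) → 8×1000 + 9×100 + 3×10 + 5 = 8935 (decimal)
Compute |9106 - 8935| = 171
171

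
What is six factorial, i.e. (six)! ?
Convert six (English words) → 6 (decimal)
Compute 6! = 720
720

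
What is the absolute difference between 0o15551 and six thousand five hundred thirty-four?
Convert 0o15551 (octal) → 1×4096 + 5×512 + 5×64 + 5×8 + 1 = 7017 (decimal)
Convert six thousand five hundred thirty-four (English words) → 6×1000 + 5×100 + 34 = 6534 (decimal)
Compute |7017 - 6534| = 483
483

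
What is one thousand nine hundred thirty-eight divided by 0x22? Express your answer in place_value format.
Convert one thousand nine hundred thirty-eight (English words) → 1×1000 + 9×100 + 38 = 1938 (decimal)
Convert 0x22 (hexadecimal) → 2×16 + 2 = 34 (decimal)
Compute 1938 ÷ 34 = 57
Convert 57 (decimal) → 57 = 5×10 + 7 → 5 tens, 7 ones (place-value notation)
5 tens, 7 ones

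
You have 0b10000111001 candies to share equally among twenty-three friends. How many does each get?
Convert 0b10000111001 (binary) → 1024 + 32 + 16 + 8 + 1 = 1081 (decimal)
Convert twenty-three (English words) → 23 (decimal)
Compute 1081 ÷ 23 = 47
47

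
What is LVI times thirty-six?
Convert LVI (Roman numeral) → 50 + 5 + 1 = 56 (decimal)
Convert thirty-six (English words) → 36 (decimal)
Compute 56 × 36 = 2016
2016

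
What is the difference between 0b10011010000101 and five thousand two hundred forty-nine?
Convert 0b10011010000101 (binary) → 8192 + 1024 + 512 + 128 + 4 + 1 = 9861 (decimal)
Convert five thousand two hundred forty-nine (English words) → 5×1000 + 2×100 + 49 = 5249 (decimal)
Difference: |9861 - 5249| = 4612
4612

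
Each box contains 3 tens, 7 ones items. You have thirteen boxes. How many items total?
Convert 3 tens, 7 ones (place-value notation) → 3×10 + 7 = 37 (decimal)
Convert thirteen (English words) → 13 (decimal)
Compute 37 × 13 = 481
481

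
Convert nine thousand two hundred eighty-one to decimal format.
Convert nine thousand two hundred eighty-one (English words) → 9×1000 + 2×100 + 81 = 9281 (decimal)
9281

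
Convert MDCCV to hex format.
Convert MDCCV (Roman numeral) → 1000 + 500 + 100 + 100 + 5 = 1705 (decimal)
Convert 1705 (decimal) → 1705 = 6×256 + 10×16 + 9 → 0x6A9 (hexadecimal)
0x6A9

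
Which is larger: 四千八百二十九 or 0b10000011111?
Convert 四千八百二十九 (Chinese numeral) → 4×1000 + 8×100 + 2×10 + 9 = 4829 (decimal)
Convert 0b10000011111 (binary) → 1024 + 16 + 8 + 4 + 2 + 1 = 1055 (decimal)
Compare 4829 vs 1055: larger = 4829
4829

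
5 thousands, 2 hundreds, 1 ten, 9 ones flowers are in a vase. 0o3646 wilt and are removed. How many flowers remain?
Convert 5 thousands, 2 hundreds, 1 ten, 9 ones (place-value notation) → 5×1000 + 2×100 + 1×10 + 9 = 5219 (decimal)
Convert 0o3646 (octal) → 3×512 + 6×64 + 4×8 + 6 = 1958 (decimal)
Compute 5219 - 1958 = 3261
3261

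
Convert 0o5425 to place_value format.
Convert 0o5425 (octal) → 5×512 + 4×64 + 2×8 + 5 = 2837 (decimal)
Convert 2837 (decimal) → 2837 = 2×1000 + 8×100 + 3×10 + 7 → 2 thousands, 8 hundreds, 3 tens, 7 ones (place-value notation)
2 thousands, 8 hundreds, 3 tens, 7 ones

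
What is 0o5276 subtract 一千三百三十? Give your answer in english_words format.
Convert 0o5276 (octal) → 5×512 + 2×64 + 7×8 + 6 = 2750 (decimal)
Convert 一千三百三十 (Chinese numeral) → 1×1000 + 3×100 + 3×10 = 1330 (decimal)
Compute 2750 - 1330 = 1420
Convert 1420 (decimal) → 1420 = 1×1000 + 4×100 + 20 → one thousand four hundred twenty (English words)
one thousand four hundred twenty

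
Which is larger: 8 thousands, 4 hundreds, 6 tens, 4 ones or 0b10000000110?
Convert 8 thousands, 4 hundreds, 6 tens, 4 ones (place-value notation) → 8×1000 + 4×100 + 6×10 + 4 = 8464 (decimal)
Convert 0b10000000110 (binary) → 1024 + 4 + 2 = 1030 (decimal)
Compare 8464 vs 1030: larger = 8464
8464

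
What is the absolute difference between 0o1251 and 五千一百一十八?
Convert 0o1251 (octal) → 1×512 + 2×64 + 5×8 + 1 = 681 (decimal)
Convert 五千一百一十八 (Chinese numeral) → 5×1000 + 1×100 + 1×10 + 8 = 5118 (decimal)
Compute |681 - 5118| = 4437
4437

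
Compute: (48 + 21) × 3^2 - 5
Convert 3^2 (power) → 9 (decimal)
Expression in decimal: (48 + 21) × 9 - 5
Parentheses first: 48 + 21 = 69
Multiply: 69 × 9 = 621
Subtract: 621 - 5 = 616
616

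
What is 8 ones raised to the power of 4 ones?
Convert 8 ones (place-value notation) → 8 (decimal)
Convert 4 ones (place-value notation) → 4 (decimal)
Compute 8 ^ 4 = 4096
4096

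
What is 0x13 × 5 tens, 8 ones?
Convert 0x13 (hexadecimal) → 1×16 + 3 = 19 (decimal)
Convert 5 tens, 8 ones (place-value notation) → 5×10 + 8 = 58 (decimal)
Compute 19 × 58 = 1102
1102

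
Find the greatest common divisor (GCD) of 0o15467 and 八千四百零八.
Convert 0o15467 (octal) → 1×4096 + 5×512 + 4×64 + 6×8 + 7 = 6967 (decimal)
Convert 八千四百零八 (Chinese numeral) → 8×1000 + 4×100 + 8 = 8408 (decimal)
Compute gcd(6967, 8408) = 1
1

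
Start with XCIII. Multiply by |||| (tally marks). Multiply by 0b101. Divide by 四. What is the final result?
Convert XCIII (Roman numeral) → 90 + 1 + 1 + 1 = 93 (decimal)
Start: 93
Convert |||| (tally marks) → 4 (decimal)
93 × 4 = 372
Convert 0b101 (binary) → 4 + 1 = 5 (decimal)
372 × 5 = 1860
Convert 四 (Chinese numeral) → 4 (decimal)
1860 ÷ 4 = 465
465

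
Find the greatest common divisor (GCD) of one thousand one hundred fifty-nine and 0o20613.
Convert one thousand one hundred fifty-nine (English words) → 1×1000 + 1×100 + 59 = 1159 (decimal)
Convert 0o20613 (octal) → 2×4096 + 6×64 + 1×8 + 3 = 8587 (decimal)
Compute gcd(1159, 8587) = 1
1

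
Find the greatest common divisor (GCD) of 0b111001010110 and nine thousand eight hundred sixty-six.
Convert 0b111001010110 (binary) → 2048 + 1024 + 512 + 64 + 16 + 4 + 2 = 3670 (decimal)
Convert nine thousand eight hundred sixty-six (English words) → 9×1000 + 8×100 + 66 = 9866 (decimal)
Compute gcd(3670, 9866) = 2
2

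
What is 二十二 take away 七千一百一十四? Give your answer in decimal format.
Convert 二十二 (Chinese numeral) → 2×10 + 2 = 22 (decimal)
Convert 七千一百一十四 (Chinese numeral) → 7×1000 + 1×100 + 1×10 + 4 = 7114 (decimal)
Compute 22 - 7114 = -7092
-7092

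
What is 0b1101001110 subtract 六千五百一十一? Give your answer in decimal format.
Convert 0b1101001110 (binary) → 512 + 256 + 64 + 8 + 4 + 2 = 846 (decimal)
Convert 六千五百一十一 (Chinese numeral) → 6×1000 + 5×100 + 1×10 + 1 = 6511 (decimal)
Compute 846 - 6511 = -5665
-5665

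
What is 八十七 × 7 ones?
Convert 八十七 (Chinese numeral) → 8×10 + 7 = 87 (decimal)
Convert 7 ones (place-value notation) → 7 (decimal)
Compute 87 × 7 = 609
609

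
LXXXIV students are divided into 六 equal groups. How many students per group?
Convert LXXXIV (Roman numeral) → 50 + 10 + 10 + 10 + 4 = 84 (decimal)
Convert 六 (Chinese numeral) → 6 (decimal)
Compute 84 ÷ 6 = 14
14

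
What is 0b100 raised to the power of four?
Convert 0b100 (binary) → 4 (decimal)
Convert four (English words) → 4 (decimal)
Compute 4 ^ 4 = 256
256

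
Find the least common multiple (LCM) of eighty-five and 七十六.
Convert eighty-five (English words) → 85 (decimal)
Convert 七十六 (Chinese numeral) → 7×10 + 6 = 76 (decimal)
Compute lcm(85, 76) = 6460
6460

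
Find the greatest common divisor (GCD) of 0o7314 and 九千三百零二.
Convert 0o7314 (octal) → 7×512 + 3×64 + 1×8 + 4 = 3788 (decimal)
Convert 九千三百零二 (Chinese numeral) → 9×1000 + 3×100 + 2 = 9302 (decimal)
Compute gcd(3788, 9302) = 2
2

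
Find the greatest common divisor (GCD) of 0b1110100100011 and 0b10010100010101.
Convert 0b1110100100011 (binary) → 4096 + 2048 + 1024 + 256 + 32 + 2 + 1 = 7459 (decimal)
Convert 0b10010100010101 (binary) → 8192 + 1024 + 256 + 16 + 4 + 1 = 9493 (decimal)
Compute gcd(7459, 9493) = 1
1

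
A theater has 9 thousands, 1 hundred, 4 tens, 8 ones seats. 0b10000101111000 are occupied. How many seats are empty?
Convert 9 thousands, 1 hundred, 4 tens, 8 ones (place-value notation) → 9×1000 + 1×100 + 4×10 + 8 = 9148 (decimal)
Convert 0b10000101111000 (binary) → 8192 + 256 + 64 + 32 + 16 + 8 = 8568 (decimal)
Compute 9148 - 8568 = 580
580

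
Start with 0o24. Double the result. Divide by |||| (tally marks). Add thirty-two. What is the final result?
Convert 0o24 (octal) → 2×8 + 4 = 20 (decimal)
Start: 20
20 × 2 = 40
Convert |||| (tally marks) → 4 (decimal)
40 ÷ 4 = 10
Convert thirty-two (English words) → 32 (decimal)
10 + 32 = 42
42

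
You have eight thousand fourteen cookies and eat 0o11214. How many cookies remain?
Convert eight thousand fourteen (English words) → 8×1000 + 14 = 8014 (decimal)
Convert 0o11214 (octal) → 1×4096 + 1×512 + 2×64 + 1×8 + 4 = 4748 (decimal)
Compute 8014 - 4748 = 3266
3266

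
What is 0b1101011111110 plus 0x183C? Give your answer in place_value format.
Convert 0b1101011111110 (binary) → 4096 + 2048 + 512 + 128 + 64 + 32 + 16 + 8 + 4 + 2 = 6910 (decimal)
Convert 0x183C (hexadecimal) → 1×4096 + 8×256 + 3×16 + 12 = 6204 (decimal)
Compute 6910 + 6204 = 13114
Convert 13114 (decimal) → 13114 = 13×1000 + 1×100 + 1×10 + 4 → 13 thousands, 1 hundred, 1 ten, 4 ones (place-value notation)
13 thousands, 1 hundred, 1 ten, 4 ones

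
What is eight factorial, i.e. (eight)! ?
Convert eight (English words) → 8 (decimal)
Compute 8! = 40320
40320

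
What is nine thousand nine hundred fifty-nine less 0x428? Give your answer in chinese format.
Convert nine thousand nine hundred fifty-nine (English words) → 9×1000 + 9×100 + 59 = 9959 (decimal)
Convert 0x428 (hexadecimal) → 4×256 + 2×16 + 8 = 1064 (decimal)
Compute 9959 - 1064 = 8895
Convert 8895 (decimal) → 8895 = 8×1000 + 8×100 + 9×10 + 5 → 八千八百九十五 (Chinese numeral)
八千八百九十五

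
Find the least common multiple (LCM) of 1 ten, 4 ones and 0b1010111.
Convert 1 ten, 4 ones (place-value notation) → 1×10 + 4 = 14 (decimal)
Convert 0b1010111 (binary) → 64 + 16 + 4 + 2 + 1 = 87 (decimal)
Compute lcm(14, 87) = 1218
1218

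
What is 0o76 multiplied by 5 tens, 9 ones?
Convert 0o76 (octal) → 7×8 + 6 = 62 (decimal)
Convert 5 tens, 9 ones (place-value notation) → 5×10 + 9 = 59 (decimal)
Compute 62 × 59 = 3658
3658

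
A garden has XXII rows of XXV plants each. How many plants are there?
Convert XXV (Roman numeral) → 10 + 10 + 5 = 25 (decimal)
Convert XXII (Roman numeral) → 10 + 10 + 1 + 1 = 22 (decimal)
Compute 25 × 22 = 550
550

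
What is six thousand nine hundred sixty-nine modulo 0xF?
Convert six thousand nine hundred sixty-nine (English words) → 6×1000 + 9×100 + 69 = 6969 (decimal)
Convert 0xF (hexadecimal) → 15 (decimal)
Compute 6969 mod 15 = 9
9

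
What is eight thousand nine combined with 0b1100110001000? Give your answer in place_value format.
Convert eight thousand nine (English words) → 8×1000 + 9 = 8009 (decimal)
Convert 0b1100110001000 (binary) → 4096 + 2048 + 256 + 128 + 8 = 6536 (decimal)
Compute 8009 + 6536 = 14545
Convert 14545 (decimal) → 14545 = 14×1000 + 5×100 + 4×10 + 5 → 14 thousands, 5 hundreds, 4 tens, 5 ones (place-value notation)
14 thousands, 5 hundreds, 4 tens, 5 ones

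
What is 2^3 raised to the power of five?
Convert 2^3 (power) → 8 (decimal)
Convert five (English words) → 5 (decimal)
Compute 8 ^ 5 = 32768
32768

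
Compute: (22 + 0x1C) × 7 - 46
Convert 0x1C (hexadecimal) → 1×16 + 12 = 28 (decimal)
Expression in decimal: (22 + 28) × 7 - 46
Parentheses first: 22 + 28 = 50
Multiply: 50 × 7 = 350
Subtract: 350 - 46 = 304
304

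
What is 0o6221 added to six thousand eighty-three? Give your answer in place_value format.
Convert 0o6221 (octal) → 6×512 + 2×64 + 2×8 + 1 = 3217 (decimal)
Convert six thousand eighty-three (English words) → 6×1000 + 83 = 6083 (decimal)
Compute 3217 + 6083 = 9300
Convert 9300 (decimal) → 9300 = 9×1000 + 3×100 → 9 thousands, 3 hundreds (place-value notation)
9 thousands, 3 hundreds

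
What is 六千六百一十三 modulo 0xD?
Convert 六千六百一十三 (Chinese numeral) → 6×1000 + 6×100 + 1×10 + 3 = 6613 (decimal)
Convert 0xD (hexadecimal) → 13 (decimal)
Compute 6613 mod 13 = 9
9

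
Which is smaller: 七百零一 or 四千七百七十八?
Convert 七百零一 (Chinese numeral) → 7×100 + 1 = 701 (decimal)
Convert 四千七百七十八 (Chinese numeral) → 4×1000 + 7×100 + 7×10 + 8 = 4778 (decimal)
Compare 701 vs 4778: smaller = 701
701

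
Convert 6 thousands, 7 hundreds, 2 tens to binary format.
Convert 6 thousands, 7 hundreds, 2 tens (place-value notation) → 6×1000 + 7×100 + 2×10 = 6720 (decimal)
Convert 6720 (decimal) → 6720 = 4096 + 2048 + 512 + 64 → 0b1101001000000 (binary)
0b1101001000000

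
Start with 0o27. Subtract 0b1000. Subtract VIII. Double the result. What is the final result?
Convert 0o27 (octal) → 2×8 + 7 = 23 (decimal)
Start: 23
Convert 0b1000 (binary) → 8 (decimal)
23 - 8 = 15
Convert VIII (Roman numeral) → 5 + 1 + 1 + 1 = 8 (decimal)
15 - 8 = 7
7 × 2 = 14
14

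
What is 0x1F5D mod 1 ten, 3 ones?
Convert 0x1F5D (hexadecimal) → 1×4096 + 15×256 + 5×16 + 13 = 8029 (decimal)
Convert 1 ten, 3 ones (place-value notation) → 1×10 + 3 = 13 (decimal)
Compute 8029 mod 13 = 8
8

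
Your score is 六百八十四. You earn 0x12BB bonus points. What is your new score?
Convert 六百八十四 (Chinese numeral) → 6×100 + 8×10 + 4 = 684 (decimal)
Convert 0x12BB (hexadecimal) → 1×4096 + 2×256 + 11×16 + 11 = 4795 (decimal)
Compute 684 + 4795 = 5479
5479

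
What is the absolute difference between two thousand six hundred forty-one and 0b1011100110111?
Convert two thousand six hundred forty-one (English words) → 2×1000 + 6×100 + 41 = 2641 (decimal)
Convert 0b1011100110111 (binary) → 4096 + 1024 + 512 + 256 + 32 + 16 + 4 + 2 + 1 = 5943 (decimal)
Compute |2641 - 5943| = 3302
3302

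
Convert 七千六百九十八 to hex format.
Convert 七千六百九十八 (Chinese numeral) → 7×1000 + 6×100 + 9×10 + 8 = 7698 (decimal)
Convert 7698 (decimal) → 7698 = 1×4096 + 14×256 + 1×16 + 2 → 0x1E12 (hexadecimal)
0x1E12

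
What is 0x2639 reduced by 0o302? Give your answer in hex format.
Convert 0x2639 (hexadecimal) → 2×4096 + 6×256 + 3×16 + 9 = 9785 (decimal)
Convert 0o302 (octal) → 3×64 + 2 = 194 (decimal)
Compute 9785 - 194 = 9591
Convert 9591 (decimal) → 9591 = 2×4096 + 5×256 + 7×16 + 7 → 0x2577 (hexadecimal)
0x2577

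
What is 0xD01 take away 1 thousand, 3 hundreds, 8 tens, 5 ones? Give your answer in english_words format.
Convert 0xD01 (hexadecimal) → 13×256 + 1 = 3329 (decimal)
Convert 1 thousand, 3 hundreds, 8 tens, 5 ones (place-value notation) → 1×1000 + 3×100 + 8×10 + 5 = 1385 (decimal)
Compute 3329 - 1385 = 1944
Convert 1944 (decimal) → 1944 = 1×1000 + 9×100 + 44 → one thousand nine hundred forty-four (English words)
one thousand nine hundred forty-four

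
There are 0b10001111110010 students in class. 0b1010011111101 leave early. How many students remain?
Convert 0b10001111110010 (binary) → 8192 + 512 + 256 + 128 + 64 + 32 + 16 + 2 = 9202 (decimal)
Convert 0b1010011111101 (binary) → 4096 + 1024 + 128 + 64 + 32 + 16 + 8 + 4 + 1 = 5373 (decimal)
Compute 9202 - 5373 = 3829
3829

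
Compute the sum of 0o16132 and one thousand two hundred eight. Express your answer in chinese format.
Convert 0o16132 (octal) → 1×4096 + 6×512 + 1×64 + 3×8 + 2 = 7258 (decimal)
Convert one thousand two hundred eight (English words) → 1×1000 + 2×100 + 8 = 1208 (decimal)
Compute 7258 + 1208 = 8466
Convert 8466 (decimal) → 8466 = 8×1000 + 4×100 + 6×10 + 6 → 八千四百六十六 (Chinese numeral)
八千四百六十六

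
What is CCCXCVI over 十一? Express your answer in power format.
Convert CCCXCVI (Roman numeral) → 100 + 100 + 100 + 90 + 5 + 1 = 396 (decimal)
Convert 十一 (Chinese numeral) → 1×10 + 1 = 11 (decimal)
Compute 396 ÷ 11 = 36
Convert 36 (decimal) → 6^2 (power)
6^2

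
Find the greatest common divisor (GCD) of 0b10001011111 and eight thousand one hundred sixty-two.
Convert 0b10001011111 (binary) → 1024 + 64 + 16 + 8 + 4 + 2 + 1 = 1119 (decimal)
Convert eight thousand one hundred sixty-two (English words) → 8×1000 + 1×100 + 62 = 8162 (decimal)
Compute gcd(1119, 8162) = 1
1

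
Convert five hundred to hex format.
Convert five hundred (English words) → 5×100 = 500 (decimal)
Convert 500 (decimal) → 500 = 1×256 + 15×16 + 4 → 0x1F4 (hexadecimal)
0x1F4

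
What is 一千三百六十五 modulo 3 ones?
Convert 一千三百六十五 (Chinese numeral) → 1×1000 + 3×100 + 6×10 + 5 = 1365 (decimal)
Convert 3 ones (place-value notation) → 3 (decimal)
Compute 1365 mod 3 = 0
0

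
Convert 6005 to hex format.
Convert 6005 (decimal) → 6005 = 1×4096 + 7×256 + 7×16 + 5 → 0x1775 (hexadecimal)
0x1775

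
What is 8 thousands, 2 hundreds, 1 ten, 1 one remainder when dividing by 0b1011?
Convert 8 thousands, 2 hundreds, 1 ten, 1 one (place-value notation) → 8×1000 + 2×100 + 1×10 + 1 = 8211 (decimal)
Convert 0b1011 (binary) → 8 + 2 + 1 = 11 (decimal)
Compute 8211 mod 11 = 5
5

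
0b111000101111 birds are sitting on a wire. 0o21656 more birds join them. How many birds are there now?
Convert 0b111000101111 (binary) → 2048 + 1024 + 512 + 32 + 8 + 4 + 2 + 1 = 3631 (decimal)
Convert 0o21656 (octal) → 2×4096 + 1×512 + 6×64 + 5×8 + 6 = 9134 (decimal)
Compute 3631 + 9134 = 12765
12765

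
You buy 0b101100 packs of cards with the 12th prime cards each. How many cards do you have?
Convert the 12th prime (prime index) → 37 (decimal)
Convert 0b101100 (binary) → 32 + 8 + 4 = 44 (decimal)
Compute 37 × 44 = 1628
1628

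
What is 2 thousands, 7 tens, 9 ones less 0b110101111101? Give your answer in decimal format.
Convert 2 thousands, 7 tens, 9 ones (place-value notation) → 2×1000 + 7×10 + 9 = 2079 (decimal)
Convert 0b110101111101 (binary) → 2048 + 1024 + 256 + 64 + 32 + 16 + 8 + 4 + 1 = 3453 (decimal)
Compute 2079 - 3453 = -1374
-1374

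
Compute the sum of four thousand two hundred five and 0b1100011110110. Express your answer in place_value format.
Convert four thousand two hundred five (English words) → 4×1000 + 2×100 + 5 = 4205 (decimal)
Convert 0b1100011110110 (binary) → 4096 + 2048 + 128 + 64 + 32 + 16 + 4 + 2 = 6390 (decimal)
Compute 4205 + 6390 = 10595
Convert 10595 (decimal) → 10595 = 10×1000 + 5×100 + 9×10 + 5 → 10 thousands, 5 hundreds, 9 tens, 5 ones (place-value notation)
10 thousands, 5 hundreds, 9 tens, 5 ones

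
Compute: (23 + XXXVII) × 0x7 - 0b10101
Convert XXXVII (Roman numeral) → 10 + 10 + 10 + 5 + 1 + 1 = 37 (decimal)
Convert 0x7 (hexadecimal) → 7 (decimal)
Convert 0b10101 (binary) → 16 + 4 + 1 = 21 (decimal)
Expression in decimal: (23 + 37) × 7 - 21
Parentheses first: 23 + 37 = 60
Multiply: 60 × 7 = 420
Subtract: 420 - 21 = 399
399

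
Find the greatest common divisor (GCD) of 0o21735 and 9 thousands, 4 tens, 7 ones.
Convert 0o21735 (octal) → 2×4096 + 1×512 + 7×64 + 3×8 + 5 = 9181 (decimal)
Convert 9 thousands, 4 tens, 7 ones (place-value notation) → 9×1000 + 4×10 + 7 = 9047 (decimal)
Compute gcd(9181, 9047) = 1
1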